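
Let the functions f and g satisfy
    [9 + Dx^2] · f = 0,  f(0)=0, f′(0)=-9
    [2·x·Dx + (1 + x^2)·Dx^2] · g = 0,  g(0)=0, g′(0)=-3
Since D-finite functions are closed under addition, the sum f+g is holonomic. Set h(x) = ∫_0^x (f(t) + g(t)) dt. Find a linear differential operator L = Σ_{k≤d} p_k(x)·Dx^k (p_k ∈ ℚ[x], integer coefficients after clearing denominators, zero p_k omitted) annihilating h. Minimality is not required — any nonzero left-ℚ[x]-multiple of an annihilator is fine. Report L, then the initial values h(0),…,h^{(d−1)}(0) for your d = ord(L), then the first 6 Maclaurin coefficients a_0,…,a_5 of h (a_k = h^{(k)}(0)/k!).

L = (-54·x + 540·x^3 + 162·x^5)·Dx^2 + (63 + 279·x^2 + 297·x^4 + 81·x^6)·Dx^3 + (-6·x + 60·x^3 + 18·x^5)·Dx^4 + (7 + 31·x^2 + 33·x^4 + 9·x^6)·Dx^5  (order 5).
h: a_k = 0, 0, -6, 0, 29/8, 0, …
ICs: h(0) = 0, h′(0) = 0, h′′(0) = -12, h′′′(0) = 0, h′′′′(0) = 87.

f: a_k = 0, -9, 0, 27/2, 0, -243/40, …
g: a_k = 0, -3, 0, 1, 0, -3/5, …
h₀=f+g: left-lcm gives L₀, ord ≤ 4.
h=∫h₀ ⇒ L = L₀·Dx.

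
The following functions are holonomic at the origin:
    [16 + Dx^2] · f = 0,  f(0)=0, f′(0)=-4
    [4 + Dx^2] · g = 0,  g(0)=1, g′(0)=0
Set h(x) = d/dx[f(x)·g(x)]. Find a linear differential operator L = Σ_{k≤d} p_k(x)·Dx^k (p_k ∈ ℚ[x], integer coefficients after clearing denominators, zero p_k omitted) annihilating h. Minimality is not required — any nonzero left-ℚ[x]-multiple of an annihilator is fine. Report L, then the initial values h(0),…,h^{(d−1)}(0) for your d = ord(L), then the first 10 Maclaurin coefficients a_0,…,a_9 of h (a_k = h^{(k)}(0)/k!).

L = 144 + 40·Dx^2 + Dx^4  (order 4).
h: a_k = -4, 0, 56, 0, -488/3, 0, 8752/45, 0, -5624/45, 0, …
ICs: h(0) = -4, h′(0) = 0, h′′(0) = 112, h′′′(0) = 0.

f: a_k = 0, -4, 0, 32/3, 0, -128/15, 0, 1024/315, 0, -2048/2835, …
g: a_k = 1, 0, -2, 0, 2/3, 0, -4/45, 0, 2/315, 0, …
Sym-product of L_f,L_g gives L₀ (≤ ord 4).
h₀' ⇒ L via d/dx closure of L₀.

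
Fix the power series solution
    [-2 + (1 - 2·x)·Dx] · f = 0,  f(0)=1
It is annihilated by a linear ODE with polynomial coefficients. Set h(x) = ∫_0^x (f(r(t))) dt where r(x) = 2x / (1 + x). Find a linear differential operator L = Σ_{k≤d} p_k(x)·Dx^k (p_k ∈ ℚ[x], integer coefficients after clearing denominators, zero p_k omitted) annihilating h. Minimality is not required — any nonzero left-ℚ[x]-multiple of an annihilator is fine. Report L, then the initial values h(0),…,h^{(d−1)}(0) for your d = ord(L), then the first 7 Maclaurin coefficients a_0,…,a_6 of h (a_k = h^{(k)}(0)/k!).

L = 4·Dx + (-1 + 2·x + 3·x^2)·Dx^2  (order 2).
h: a_k = 0, 1, 2, 4, 9, 108/5, 54, …
ICs: h(0) = 0, h′(0) = 1.

f: a_k = 1, 2, 4, 8, 16, 32, 64, …
Substitute x→r, Dx→(1/r')Dx; clear ⇒ L₀.
h=∫h₀ ⇒ L = L₀·Dx.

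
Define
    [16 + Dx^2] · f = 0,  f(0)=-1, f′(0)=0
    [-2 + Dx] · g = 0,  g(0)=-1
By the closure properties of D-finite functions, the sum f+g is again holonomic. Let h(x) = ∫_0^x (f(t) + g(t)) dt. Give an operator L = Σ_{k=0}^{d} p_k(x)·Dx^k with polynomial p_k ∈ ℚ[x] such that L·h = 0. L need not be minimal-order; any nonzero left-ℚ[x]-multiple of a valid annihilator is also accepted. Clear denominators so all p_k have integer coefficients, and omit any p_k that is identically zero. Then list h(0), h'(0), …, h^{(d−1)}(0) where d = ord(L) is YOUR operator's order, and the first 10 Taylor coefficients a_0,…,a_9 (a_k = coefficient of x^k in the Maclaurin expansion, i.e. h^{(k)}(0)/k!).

f: a_k = -1, 0, 8, 0, -32/3, 0, 256/45, 0, -512/315, 0, …
g: a_k = -1, -2, -2, -4/3, -2/3, -4/15, -4/45, -8/315, -2/315, -4/2835, …
f+g: L₀ = lclm(L_f,L_g), ord ≤ 2+1.
Integrate: L := L₀·Dx.
L = -32·Dx + 16·Dx^2 - 2·Dx^3 + Dx^4  (order 4).
h: a_k = 0, -2, -1, 2, -1/3, -34/15, -2/45, 4/5, -1/315, -514/2835, …
ICs: h(0) = 0, h′(0) = -2, h′′(0) = -2, h′′′(0) = 12.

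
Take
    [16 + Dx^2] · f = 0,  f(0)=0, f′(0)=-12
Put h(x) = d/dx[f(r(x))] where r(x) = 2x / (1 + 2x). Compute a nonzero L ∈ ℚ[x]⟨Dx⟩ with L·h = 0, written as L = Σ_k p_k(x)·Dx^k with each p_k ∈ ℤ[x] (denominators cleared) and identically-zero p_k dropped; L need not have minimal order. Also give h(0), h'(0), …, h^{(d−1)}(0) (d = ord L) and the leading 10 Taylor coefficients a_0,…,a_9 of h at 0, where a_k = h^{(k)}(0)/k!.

f: a_k = 0, -12, 0, 32, 0, -128/5, 0, 1024/105, 0, -2048/945, …
L₀ from L_f via x↦r, Dx↦r'^{-1}Dx.
h₀' ⇒ L via d/dx closure of L₀.
L = (88 + 96·x + 96·x^2) + (12 + 72·x + 144·x^2 + 96·x^3)·Dx + (1 + 8·x + 24·x^2 + 32·x^3 + 16·x^4)·Dx^2  (order 2).
h: a_k = -24, 96, 480, -5376, 24704, -69120, 1260032/15, 5152768/15, -61650944/21, 276520960/21, …
ICs: h(0) = -24, h′(0) = 96.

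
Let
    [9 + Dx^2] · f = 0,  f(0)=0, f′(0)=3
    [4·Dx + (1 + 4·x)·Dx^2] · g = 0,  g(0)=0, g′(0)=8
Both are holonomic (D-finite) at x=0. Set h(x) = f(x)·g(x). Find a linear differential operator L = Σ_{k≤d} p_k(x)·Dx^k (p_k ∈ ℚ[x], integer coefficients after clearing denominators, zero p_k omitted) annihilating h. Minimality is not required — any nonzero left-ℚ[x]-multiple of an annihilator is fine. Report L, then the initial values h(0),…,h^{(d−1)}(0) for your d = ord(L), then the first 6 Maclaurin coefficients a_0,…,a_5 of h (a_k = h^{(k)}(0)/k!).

f: a_k = 0, 3, 0, -9/2, 0, 81/40, …
g: a_k = 0, 8, -16, 128/3, -128, 2048/5, …
Sym-product of L_f,L_g gives L₀ (≤ ord 4).
L = (-2043 - 1296·x + 44064·x^2 + 186624·x^3 + 186624·x^4) + (72 + 5472·x + 31104·x^2 + 41472·x^3)·Dx + (-182 + 864·x + 12096·x^2 + 41472·x^3 + 41472·x^4)·Dx^2 + (8 + 608·x + 3456·x^2 + 4608·x^3)·Dx^3 + (5 + 112·x + 800·x^2 + 2304·x^3 + 2304·x^4)·Dx^4  (order 4).
h: a_k = 0, 0, 24, -48, 92, -312, …
ICs: h(0) = 0, h′(0) = 0, h′′(0) = 48, h′′′(0) = -288.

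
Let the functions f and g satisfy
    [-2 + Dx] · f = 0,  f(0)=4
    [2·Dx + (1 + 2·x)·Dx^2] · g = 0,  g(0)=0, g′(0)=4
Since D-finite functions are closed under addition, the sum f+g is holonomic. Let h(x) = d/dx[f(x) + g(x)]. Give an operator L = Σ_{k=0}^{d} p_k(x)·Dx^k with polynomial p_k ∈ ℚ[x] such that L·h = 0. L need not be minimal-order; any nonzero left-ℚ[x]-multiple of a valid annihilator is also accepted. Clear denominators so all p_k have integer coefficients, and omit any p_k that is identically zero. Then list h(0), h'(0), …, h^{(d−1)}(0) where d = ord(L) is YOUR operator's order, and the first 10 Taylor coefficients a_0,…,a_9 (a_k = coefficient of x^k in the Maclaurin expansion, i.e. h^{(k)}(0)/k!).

L = (-6 - 4·x) + (1 - 4·x - 4·x^2)·Dx + (1 + 3·x + 2·x^2)·Dx^2  (order 2).
h: a_k = 12, 8, 32, -64/3, 208/3, -1888/15, 11552/45, -161216/315, 322576/315, -5806048/2835, …
ICs: h(0) = 12, h′(0) = 8.

f: a_k = 4, 8, 8, 16/3, 8/3, 16/15, 16/45, 32/315, 8/315, 16/2835, …
g: a_k = 0, 4, -4, 16/3, -8, 64/5, -64/3, 256/7, -64, 1024/9, …
Sum ⇒ L₀ = lclm(L_f,L_g) in ℚ(x)⟨Dx⟩.
h=h₀': d/dx-closure on L₀ ⇒ L.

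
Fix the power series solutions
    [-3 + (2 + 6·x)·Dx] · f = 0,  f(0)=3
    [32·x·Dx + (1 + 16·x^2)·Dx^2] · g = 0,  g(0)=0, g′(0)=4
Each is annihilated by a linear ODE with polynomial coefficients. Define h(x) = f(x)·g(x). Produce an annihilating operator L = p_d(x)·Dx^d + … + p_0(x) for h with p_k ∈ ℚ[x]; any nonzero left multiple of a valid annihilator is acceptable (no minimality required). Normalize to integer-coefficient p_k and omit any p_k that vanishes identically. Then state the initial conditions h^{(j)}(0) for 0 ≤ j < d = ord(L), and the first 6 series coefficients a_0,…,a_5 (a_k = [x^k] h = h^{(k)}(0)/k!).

f: a_k = 3, 9/2, -27/8, 81/16, -1215/128, 5103/256, …
g: a_k = 0, 4, 0, -64/3, 0, 1024/5, …
L₀ := L_f ⊗_s L_g (sym. prod.), ord ≤ 2.
L = (27 - 192·x - 144·x^2) + (-12 + 92·x + 576·x^2 + 576·x^3)·Dx + (4 + 24·x + 100·x^2 + 384·x^3 + 576·x^4)·Dx^2  (order 2).
h: a_k = 0, 12, 18, -155/2, -303/4, 103749/160, …
ICs: h(0) = 0, h′(0) = 12.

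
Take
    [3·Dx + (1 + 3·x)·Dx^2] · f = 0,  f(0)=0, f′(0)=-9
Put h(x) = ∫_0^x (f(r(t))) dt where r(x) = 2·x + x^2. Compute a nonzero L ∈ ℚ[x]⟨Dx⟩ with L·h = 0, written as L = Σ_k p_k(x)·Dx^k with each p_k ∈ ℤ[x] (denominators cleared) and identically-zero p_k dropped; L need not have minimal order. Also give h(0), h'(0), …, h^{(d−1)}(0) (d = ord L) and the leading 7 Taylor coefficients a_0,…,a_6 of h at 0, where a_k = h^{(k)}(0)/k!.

L = (5 + 6·x + 3·x^2)·Dx^2 + (1 + 7·x + 9·x^2 + 3·x^3)·Dx^3  (order 3).
h: a_k = 0, 0, -9, 15, -81/2, 1323/10, -2403/5, …
ICs: h(0) = 0, h′(0) = 0, h′′(0) = -18.

f: a_k = 0, -9, 27/2, -27, 243/4, -729/5, 729/2, …
h₀=f(r): pull back L_f along r ⇒ L₀.
Integrate: L := L₀·Dx.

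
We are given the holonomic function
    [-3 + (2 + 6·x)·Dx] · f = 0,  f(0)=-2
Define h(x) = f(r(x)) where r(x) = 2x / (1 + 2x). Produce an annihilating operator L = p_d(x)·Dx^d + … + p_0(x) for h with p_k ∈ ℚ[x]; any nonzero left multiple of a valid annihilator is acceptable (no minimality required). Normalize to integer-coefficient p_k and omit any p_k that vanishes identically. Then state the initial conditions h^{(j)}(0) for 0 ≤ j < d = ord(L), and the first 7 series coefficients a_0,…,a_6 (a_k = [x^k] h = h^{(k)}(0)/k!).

f: a_k = -2, -3, 9/4, -27/8, 405/64, -1701/128, 15309/512, …
L₀ from L_f via x↦r, Dx↦r'^{-1}Dx.
L = -3 + (1 + 10·x + 16·x^2)·Dx  (order 1).
h: a_k = -2, -6, 21, -87, 1677/4, -9069/4, 106305/8, …
ICs: h(0) = -2.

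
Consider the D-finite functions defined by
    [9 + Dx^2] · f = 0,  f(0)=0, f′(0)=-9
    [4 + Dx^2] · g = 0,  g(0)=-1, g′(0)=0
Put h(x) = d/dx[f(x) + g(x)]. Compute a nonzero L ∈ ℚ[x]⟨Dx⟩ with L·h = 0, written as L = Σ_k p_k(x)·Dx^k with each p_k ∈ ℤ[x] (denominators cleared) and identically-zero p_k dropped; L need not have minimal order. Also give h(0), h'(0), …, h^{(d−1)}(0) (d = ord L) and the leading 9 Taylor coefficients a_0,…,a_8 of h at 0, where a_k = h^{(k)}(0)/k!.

f: a_k = 0, -9, 0, 27/2, 0, -243/40, 0, 729/560, 0, …
g: a_k = -1, 0, 2, 0, -2/3, 0, 4/45, 0, -2/315, …
Sum ⇒ L₀ = lclm(L_f,L_g) in ℚ(x)⟨Dx⟩.
h₀' ⇒ L via d/dx closure of L₀.
L = 36 + 13·Dx^2 + Dx^4  (order 4).
h: a_k = -9, 4, 81/2, -8/3, -243/8, 8/15, 729/80, -16/315, -6561/4480, …
ICs: h(0) = -9, h′(0) = 4, h′′(0) = 81, h′′′(0) = -16.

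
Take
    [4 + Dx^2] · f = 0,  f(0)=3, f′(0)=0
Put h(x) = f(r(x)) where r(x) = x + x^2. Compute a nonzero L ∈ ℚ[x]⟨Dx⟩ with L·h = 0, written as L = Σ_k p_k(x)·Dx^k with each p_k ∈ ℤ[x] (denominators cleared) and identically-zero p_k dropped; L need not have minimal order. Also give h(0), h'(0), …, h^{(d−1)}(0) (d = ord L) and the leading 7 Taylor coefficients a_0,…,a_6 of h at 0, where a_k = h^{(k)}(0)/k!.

f: a_k = 3, 0, -6, 0, 2, 0, -4/15, …
Substitute x→r, Dx→(1/r')Dx; clear ⇒ L₀.
L = (4 + 24·x + 48·x^2 + 32·x^3) - 2·Dx + (1 + 2·x)·Dx^2  (order 2).
h: a_k = 3, 0, -6, -12, -4, 8, 176/15, …
ICs: h(0) = 3, h′(0) = 0.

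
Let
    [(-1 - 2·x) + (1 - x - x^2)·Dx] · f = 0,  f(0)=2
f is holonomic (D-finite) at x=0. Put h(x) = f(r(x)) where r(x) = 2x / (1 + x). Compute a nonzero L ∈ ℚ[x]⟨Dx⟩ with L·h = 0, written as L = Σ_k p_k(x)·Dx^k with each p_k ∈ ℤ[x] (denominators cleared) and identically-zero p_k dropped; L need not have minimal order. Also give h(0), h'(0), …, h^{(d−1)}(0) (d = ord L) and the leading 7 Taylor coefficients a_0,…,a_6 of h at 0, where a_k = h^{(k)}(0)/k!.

L = (2 + 10·x) + (-1 - x + 5·x^2 + 5·x^3)·Dx  (order 1).
h: a_k = 2, 4, 12, 20, 60, 100, 300, …
ICs: h(0) = 2.

f: a_k = 2, 2, 4, 6, 10, 16, 26, …
f∘r: x↦r, Dx↦Dx/r' in L_f ⇒ L₀.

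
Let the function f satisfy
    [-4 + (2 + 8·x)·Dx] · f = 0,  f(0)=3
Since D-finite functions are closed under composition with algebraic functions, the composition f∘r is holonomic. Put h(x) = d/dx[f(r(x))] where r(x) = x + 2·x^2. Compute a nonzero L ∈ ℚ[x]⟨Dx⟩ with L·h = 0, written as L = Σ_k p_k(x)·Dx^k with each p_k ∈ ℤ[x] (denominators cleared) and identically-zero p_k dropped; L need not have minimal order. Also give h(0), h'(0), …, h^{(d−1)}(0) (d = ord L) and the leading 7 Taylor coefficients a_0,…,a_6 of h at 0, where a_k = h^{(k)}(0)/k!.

L = 2 + (-1 - 8·x - 24·x^2 - 32·x^3)·Dx  (order 1).
h: a_k = 6, 12, -36, 72, -60, -216, 1176, …
ICs: h(0) = 6.

f: a_k = 3, 6, -6, 12, -30, 84, -252, …
h₀=f(r): pull back L_f along r ⇒ L₀.
h₀' ⇒ L via d/dx closure of L₀.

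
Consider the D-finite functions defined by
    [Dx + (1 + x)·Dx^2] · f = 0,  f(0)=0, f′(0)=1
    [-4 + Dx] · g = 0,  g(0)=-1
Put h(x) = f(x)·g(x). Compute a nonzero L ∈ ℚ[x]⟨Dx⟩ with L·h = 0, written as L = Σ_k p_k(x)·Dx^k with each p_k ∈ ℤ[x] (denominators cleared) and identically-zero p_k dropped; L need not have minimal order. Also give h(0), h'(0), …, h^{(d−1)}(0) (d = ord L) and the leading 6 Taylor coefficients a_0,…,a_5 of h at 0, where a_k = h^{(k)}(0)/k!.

f: a_k = 0, 1, -1/2, 1/3, -1/4, 1/5, …
g: a_k = -1, -4, -8, -32/3, -32/3, -128/15, …
Product ⇒ symmetric product L₀, ord ≤ 2.
L = (12 + 16·x) + (-7 - 8·x)·Dx + (1 + x)·Dx^2  (order 2).
h: a_k = 0, -1, -7/2, -19/3, -31/4, -36/5, …
ICs: h(0) = 0, h′(0) = -1.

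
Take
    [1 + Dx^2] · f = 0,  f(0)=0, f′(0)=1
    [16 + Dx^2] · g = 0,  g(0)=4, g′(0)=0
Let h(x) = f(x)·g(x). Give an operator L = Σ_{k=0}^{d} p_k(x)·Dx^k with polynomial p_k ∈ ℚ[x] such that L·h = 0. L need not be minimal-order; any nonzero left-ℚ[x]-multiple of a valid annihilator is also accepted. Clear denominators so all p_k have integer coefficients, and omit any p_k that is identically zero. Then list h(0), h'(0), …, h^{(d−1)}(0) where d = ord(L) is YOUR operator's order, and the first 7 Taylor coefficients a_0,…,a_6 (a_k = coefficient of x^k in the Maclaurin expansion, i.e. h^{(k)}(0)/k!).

f: a_k = 0, 1, 0, -1/6, 0, 1/120, 0, …
g: a_k = 4, 0, -32, 0, 128/3, 0, -1024/45, …
Product ⇒ symmetric product L₀, ord ≤ 4.
L = 225 + 34·Dx^2 + Dx^4  (order 4).
h: a_k = 0, 4, 0, -98/3, 0, 1441/30, 0, …
ICs: h(0) = 0, h′(0) = 4, h′′(0) = 0, h′′′(0) = -196.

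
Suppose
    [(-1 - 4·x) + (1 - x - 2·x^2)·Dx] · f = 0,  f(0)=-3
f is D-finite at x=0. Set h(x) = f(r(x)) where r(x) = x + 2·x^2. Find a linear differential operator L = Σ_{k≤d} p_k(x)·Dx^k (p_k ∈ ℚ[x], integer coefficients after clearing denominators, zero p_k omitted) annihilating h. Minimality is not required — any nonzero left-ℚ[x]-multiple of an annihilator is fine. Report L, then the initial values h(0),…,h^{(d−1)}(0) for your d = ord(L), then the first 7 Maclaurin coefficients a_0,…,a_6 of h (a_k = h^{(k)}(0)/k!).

f: a_k = -3, -3, -9, -15, -33, -63, -129, …
f∘r: x↦r, Dx↦Dx/r' in L_f ⇒ L₀.
L = (1 + 8·x + 24·x^2 + 32·x^3) + (-1 + x + 4·x^2 + 8·x^3 + 8·x^4)·Dx  (order 1).
h: a_k = -3, -3, -15, -51, -159, -507, -1671, …
ICs: h(0) = -3.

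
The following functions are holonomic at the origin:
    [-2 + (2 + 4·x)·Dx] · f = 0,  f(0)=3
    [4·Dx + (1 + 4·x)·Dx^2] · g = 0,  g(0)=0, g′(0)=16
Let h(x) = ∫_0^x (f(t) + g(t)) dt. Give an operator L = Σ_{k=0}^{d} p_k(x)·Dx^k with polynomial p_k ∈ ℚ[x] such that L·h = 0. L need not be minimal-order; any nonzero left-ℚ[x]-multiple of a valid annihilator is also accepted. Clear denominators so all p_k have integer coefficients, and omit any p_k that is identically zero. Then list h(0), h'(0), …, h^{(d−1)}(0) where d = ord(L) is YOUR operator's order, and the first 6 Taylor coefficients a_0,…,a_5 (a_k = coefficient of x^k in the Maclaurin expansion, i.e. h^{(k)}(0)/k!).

f: a_k = 3, 3, -3/2, 3/2, -15/8, 21/8, …
g: a_k = 0, 16, -32, 256/3, -256, 4096/5, …
Sum ⇒ L₀ = lclm(L_f,L_g) in ℚ(x)⟨Dx⟩.
h=∫h₀ ⇒ L = L₀·Dx.
L = (20 + 16·x)·Dx^2 + (29 + 104·x + 80·x^2)·Dx^3 + (3 + 22·x + 48·x^2 + 32·x^3)·Dx^4  (order 4).
h: a_k = 0, 3, 19/2, -67/6, 521/24, -2063/40, …
ICs: h(0) = 0, h′(0) = 3, h′′(0) = 19, h′′′(0) = -67.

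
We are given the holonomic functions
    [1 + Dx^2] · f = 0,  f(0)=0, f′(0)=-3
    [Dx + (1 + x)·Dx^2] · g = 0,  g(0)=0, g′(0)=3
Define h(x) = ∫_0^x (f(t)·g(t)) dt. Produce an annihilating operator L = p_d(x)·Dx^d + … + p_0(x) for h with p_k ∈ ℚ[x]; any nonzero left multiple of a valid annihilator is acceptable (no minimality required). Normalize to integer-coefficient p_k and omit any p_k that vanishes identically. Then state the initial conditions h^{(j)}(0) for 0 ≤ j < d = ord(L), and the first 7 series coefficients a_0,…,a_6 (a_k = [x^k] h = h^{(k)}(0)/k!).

L = (-3 + 6·x + 19·x^2 + 16·x^3 + 4·x^4)·Dx + (4 + 20·x + 24·x^2 + 8·x^3)·Dx^2 + (20·x + 42·x^2 + 32·x^3 + 8·x^4)·Dx^3 + (4 + 20·x + 24·x^2 + 8·x^3)·Dx^4 + (3 + 14·x + 23·x^2 + 16·x^3 + 4·x^4)·Dx^5  (order 5).
h: a_k = 0, 0, 0, -3, 9/8, -3/10, 1/4, …
ICs: h(0) = 0, h′(0) = 0, h′′(0) = 0, h′′′(0) = -18, h′′′′(0) = 27.

f: a_k = 0, -3, 0, 1/2, 0, -1/40, 0, …
g: a_k = 0, 3, -3/2, 1, -3/4, 3/5, -1/2, …
Product ⇒ symmetric product L₀, ord ≤ 4.
h=∫₀ˣh₀: take L = L₀·Dx.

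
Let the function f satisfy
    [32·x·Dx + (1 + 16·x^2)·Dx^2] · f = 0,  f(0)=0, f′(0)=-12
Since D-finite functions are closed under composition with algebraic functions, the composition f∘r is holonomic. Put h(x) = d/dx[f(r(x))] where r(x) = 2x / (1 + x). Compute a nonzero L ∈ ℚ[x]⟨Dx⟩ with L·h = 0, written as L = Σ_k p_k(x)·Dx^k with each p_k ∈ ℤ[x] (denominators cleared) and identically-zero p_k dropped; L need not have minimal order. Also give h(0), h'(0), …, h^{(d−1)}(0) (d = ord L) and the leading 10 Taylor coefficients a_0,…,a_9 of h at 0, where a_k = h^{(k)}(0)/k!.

f: a_k = 0, -12, 0, 64, 0, -3072/5, 0, 49152/7, 0, -262144/3, …
h₀=f(r): pull back L_f along r ⇒ L₀.
Derive L from L₀ (diff closure).
L = (2 + 130·x) + (1 + 2·x + 65·x^2)·Dx  (order 1).
h: a_k = -24, 48, 1464, -6048, -83064, 559248, 4280664, -44912448, -188418264, 3296145648, …
ICs: h(0) = -24.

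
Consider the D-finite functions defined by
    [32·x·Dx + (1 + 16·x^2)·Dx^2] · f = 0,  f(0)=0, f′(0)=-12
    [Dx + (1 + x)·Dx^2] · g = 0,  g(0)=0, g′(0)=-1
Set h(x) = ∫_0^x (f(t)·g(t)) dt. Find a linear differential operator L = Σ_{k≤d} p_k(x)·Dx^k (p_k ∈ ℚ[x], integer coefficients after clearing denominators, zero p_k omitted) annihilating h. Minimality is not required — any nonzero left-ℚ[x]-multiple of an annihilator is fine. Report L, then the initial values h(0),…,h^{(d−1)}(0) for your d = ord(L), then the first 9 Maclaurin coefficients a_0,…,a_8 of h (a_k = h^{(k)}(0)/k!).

f: a_k = 0, -12, 0, 64, 0, -3072/5, 0, 49152/7, 0, …
g: a_k = 0, -1, 1/2, -1/3, 1/4, -1/5, 1/6, -1/7, 1/8, …
Sym-product of L_f,L_g gives L₀ (≤ ord 4).
∫: right-multiply L₀ by Dx.
L = (4224 + 8384·x + 204800·x^2 + 531456·x^3 + 491520·x^4 + 212992·x^5 + 262144·x^7)·Dx^2 + (4098 + 28864·x + 258368·x^2 + 1045504·x^3 + 1798144·x^4 + 1523712·x^5 + 573440·x^6 + 786432·x^7 + 917504·x^8)·Dx^3 + (132 + 8644·x + 37632·x^2 + 196032·x^3 + 614400·x^4 + 955392·x^5 + 786432·x^6 + 540672·x^7 + 786432·x^8 + 524288·x^9)·Dx^4 + (65 + 258·x + 2497·x^2 + 8576·x^3 + 30336·x^4 + 76800·x^5 + 118272·x^6 + 98304·x^7 + 98304·x^8 + 131072·x^9 + 65536·x^10)·Dx^5  (order 5).
h: a_k = 0, 0, 0, 4, -3/2, -12, 29/6, 1276/15, -733/20, …
ICs: h(0) = 0, h′(0) = 0, h′′(0) = 0, h′′′(0) = 24, h′′′′(0) = -36.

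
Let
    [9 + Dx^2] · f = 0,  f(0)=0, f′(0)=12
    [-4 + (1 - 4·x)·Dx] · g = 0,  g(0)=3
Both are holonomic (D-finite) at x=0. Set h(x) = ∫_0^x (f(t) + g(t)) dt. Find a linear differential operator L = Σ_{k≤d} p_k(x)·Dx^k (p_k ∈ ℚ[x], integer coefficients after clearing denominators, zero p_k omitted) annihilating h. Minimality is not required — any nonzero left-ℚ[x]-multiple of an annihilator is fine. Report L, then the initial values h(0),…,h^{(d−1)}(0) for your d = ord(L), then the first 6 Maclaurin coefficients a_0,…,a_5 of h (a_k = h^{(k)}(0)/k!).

L = (-3780 + 2592·x - 5184·x^2)·Dx + (369 - 2124·x + 3888·x^2 - 5184·x^3)·Dx^2 + (-420 + 288·x - 576·x^2)·Dx^3 + (41 - 236·x + 432·x^2 - 576·x^3)·Dx^4  (order 4).
h: a_k = 0, 3, 12, 16, 87/2, 768/5, …
ICs: h(0) = 0, h′(0) = 3, h′′(0) = 24, h′′′(0) = 96.

f: a_k = 0, 12, 0, -18, 0, 81/10, …
g: a_k = 3, 12, 48, 192, 768, 3072, …
h₀=f+g: left-lcm gives L₀, ord ≤ 3.
h=∫h₀ ⇒ L = L₀·Dx.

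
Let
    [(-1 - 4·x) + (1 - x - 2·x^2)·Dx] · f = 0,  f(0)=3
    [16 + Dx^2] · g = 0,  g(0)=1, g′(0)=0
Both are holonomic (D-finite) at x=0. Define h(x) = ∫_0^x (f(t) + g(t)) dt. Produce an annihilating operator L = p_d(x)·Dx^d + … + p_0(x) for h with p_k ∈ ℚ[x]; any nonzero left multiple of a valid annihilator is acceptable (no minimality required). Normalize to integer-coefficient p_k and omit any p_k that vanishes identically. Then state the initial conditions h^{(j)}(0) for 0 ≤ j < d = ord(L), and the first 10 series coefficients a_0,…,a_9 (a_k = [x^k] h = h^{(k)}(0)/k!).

L = (368 + 1408·x - 256·x^2 + 512·x^3 + 2560·x^4 + 2048·x^5)·Dx + (-176 + 336·x + 384·x^2 - 1024·x^3 - 384·x^4 + 1536·x^5 + 1024·x^6)·Dx^2 + (23 + 88·x - 16·x^2 + 32·x^3 + 160·x^4 + 128·x^5)·Dx^3 + (-11 + 21·x + 24·x^2 - 64·x^3 - 24·x^4 + 96·x^5 + 64·x^6)·Dx^4  (order 4).
h: a_k = 0, 4, 3/2, 1/3, 15/4, 131/15, 21/2, 5549/315, 255/8, 162107/2835, …
ICs: h(0) = 0, h′(0) = 4, h′′(0) = 3, h′′′(0) = 2.

f: a_k = 3, 3, 9, 15, 33, 63, 129, 255, 513, 1023, …
g: a_k = 1, 0, -8, 0, 32/3, 0, -256/45, 0, 512/315, 0, …
Sum ⇒ L₀ = lclm(L_f,L_g) in ℚ(x)⟨Dx⟩.
∫: right-multiply L₀ by Dx.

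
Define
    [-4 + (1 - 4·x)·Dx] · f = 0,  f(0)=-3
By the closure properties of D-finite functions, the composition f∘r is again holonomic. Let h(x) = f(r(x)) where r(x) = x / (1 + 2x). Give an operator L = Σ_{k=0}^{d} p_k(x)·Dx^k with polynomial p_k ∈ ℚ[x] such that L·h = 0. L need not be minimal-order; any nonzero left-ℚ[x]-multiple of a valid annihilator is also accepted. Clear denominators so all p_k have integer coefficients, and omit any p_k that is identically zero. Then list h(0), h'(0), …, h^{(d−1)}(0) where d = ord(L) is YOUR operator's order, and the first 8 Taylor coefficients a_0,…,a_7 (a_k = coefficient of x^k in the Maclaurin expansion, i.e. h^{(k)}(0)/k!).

f: a_k = -3, -12, -48, -192, -768, -3072, -12288, -49152, …
f∘r: x↦r, Dx↦Dx/r' in L_f ⇒ L₀.
L = 4 + (-1 + 4·x^2)·Dx  (order 1).
h: a_k = -3, -12, -24, -48, -96, -192, -384, -768, …
ICs: h(0) = -3.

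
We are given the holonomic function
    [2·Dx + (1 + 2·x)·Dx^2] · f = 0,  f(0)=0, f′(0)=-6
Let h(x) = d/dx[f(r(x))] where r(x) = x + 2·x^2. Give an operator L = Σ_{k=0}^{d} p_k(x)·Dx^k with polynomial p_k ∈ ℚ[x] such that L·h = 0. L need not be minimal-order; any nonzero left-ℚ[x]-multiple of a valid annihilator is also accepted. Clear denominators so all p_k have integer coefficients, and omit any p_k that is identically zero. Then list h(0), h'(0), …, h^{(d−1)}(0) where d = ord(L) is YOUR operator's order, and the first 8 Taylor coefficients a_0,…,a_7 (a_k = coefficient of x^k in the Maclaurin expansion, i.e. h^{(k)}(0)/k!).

L = (-2 + 8·x + 16·x^2) + (1 + 6·x + 12·x^2 + 16·x^3)·Dx  (order 1).
h: a_k = -6, -12, 48, -48, -96, 384, -384, -768, …
ICs: h(0) = -6.

f: a_k = 0, -6, 6, -8, 12, -96/5, 32, -384/7, …
Substitute x→r, Dx→(1/r')Dx; clear ⇒ L₀.
h₀' ⇒ L via d/dx closure of L₀.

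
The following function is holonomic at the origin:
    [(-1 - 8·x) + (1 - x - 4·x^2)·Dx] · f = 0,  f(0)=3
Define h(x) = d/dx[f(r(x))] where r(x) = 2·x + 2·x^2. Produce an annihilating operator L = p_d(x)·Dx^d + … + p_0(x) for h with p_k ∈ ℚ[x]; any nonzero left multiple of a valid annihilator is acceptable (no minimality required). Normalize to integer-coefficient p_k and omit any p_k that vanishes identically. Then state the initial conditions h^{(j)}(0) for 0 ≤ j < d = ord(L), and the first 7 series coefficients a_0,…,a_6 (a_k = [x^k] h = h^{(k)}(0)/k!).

L = (22 + 204·x + 1260·x^2 + 4672·x^3 + 8736·x^4 + 7680·x^5 + 2560·x^6) + (-1 - 16·x + 6·x^2 + 420·x^3 + 1520·x^4 + 2400·x^5 + 1792·x^6 + 512·x^7)·Dx  (order 1).
h: a_k = 6, 132, 1008, 8400, 62280, 447120, 3120768, …
ICs: h(0) = 6.

f: a_k = 3, 3, 15, 27, 87, 195, 543, …
h₀=f(r): pull back L_f along r ⇒ L₀.
h=h₀': d/dx-closure on L₀ ⇒ L.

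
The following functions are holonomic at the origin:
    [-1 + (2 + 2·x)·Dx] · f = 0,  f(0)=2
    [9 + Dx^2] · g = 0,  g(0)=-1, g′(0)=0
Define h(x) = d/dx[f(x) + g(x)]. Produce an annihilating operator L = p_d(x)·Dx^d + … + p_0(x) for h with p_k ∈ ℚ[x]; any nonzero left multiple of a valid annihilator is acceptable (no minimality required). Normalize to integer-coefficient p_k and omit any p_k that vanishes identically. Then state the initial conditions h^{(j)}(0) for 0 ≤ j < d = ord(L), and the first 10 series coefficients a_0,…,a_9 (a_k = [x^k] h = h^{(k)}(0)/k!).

f: a_k = 2, 1, -1/4, 1/8, -5/64, 7/128, -21/512, 33/1024, -429/16384, 715/32768, …
g: a_k = -1, 0, 9/2, 0, -27/8, 0, 81/80, 0, -729/4480, 0, …
L₀ := lclm(L_f,L_g); ord L₀ ≤ 1+2.
h₀' ⇒ L via d/dx closure of L₀.
L = (-153 - 216·x - 108·x^2) + (-234 - 666·x - 648·x^2 - 216·x^3)·Dx + (-17 - 24·x - 12·x^2)·Dx^2 + (-26 - 74·x - 72·x^2 - 24·x^3)·Dx^3  (order 3).
h: a_k = 1, 17/2, 3/8, -221/16, 35/128, 7461/1280, 231/1024, -108327/71680, 6435/32768, -52177/2293760, …
ICs: h(0) = 1, h′(0) = 17/2, h′′(0) = 3/4.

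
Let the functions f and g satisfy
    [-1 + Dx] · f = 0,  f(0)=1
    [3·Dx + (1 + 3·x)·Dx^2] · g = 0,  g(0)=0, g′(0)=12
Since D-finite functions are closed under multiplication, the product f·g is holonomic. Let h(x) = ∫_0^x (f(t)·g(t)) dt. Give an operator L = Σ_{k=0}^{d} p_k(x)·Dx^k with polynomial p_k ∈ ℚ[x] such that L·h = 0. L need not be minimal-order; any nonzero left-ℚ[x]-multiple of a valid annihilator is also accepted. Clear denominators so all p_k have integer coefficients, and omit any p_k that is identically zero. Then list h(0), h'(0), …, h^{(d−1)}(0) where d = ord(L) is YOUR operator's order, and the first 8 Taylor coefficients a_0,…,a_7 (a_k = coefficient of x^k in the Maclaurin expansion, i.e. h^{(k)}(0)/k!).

L = (-2 + 3·x)·Dx + (1 - 6·x)·Dx^2 + (1 + 3·x)·Dx^3  (order 3).
h: a_k = 0, 0, 6, -2, 6, -52/5, 1289/60, -1307/28, …
ICs: h(0) = 0, h′(0) = 0, h′′(0) = 12.

f: a_k = 1, 1, 1/2, 1/6, 1/24, 1/120, 1/720, 1/5040, …
g: a_k = 0, 12, -18, 36, -81, 972/5, -486, 8748/7, …
Product ⇒ symmetric product L₀, ord ≤ 2.
∫: right-multiply L₀ by Dx.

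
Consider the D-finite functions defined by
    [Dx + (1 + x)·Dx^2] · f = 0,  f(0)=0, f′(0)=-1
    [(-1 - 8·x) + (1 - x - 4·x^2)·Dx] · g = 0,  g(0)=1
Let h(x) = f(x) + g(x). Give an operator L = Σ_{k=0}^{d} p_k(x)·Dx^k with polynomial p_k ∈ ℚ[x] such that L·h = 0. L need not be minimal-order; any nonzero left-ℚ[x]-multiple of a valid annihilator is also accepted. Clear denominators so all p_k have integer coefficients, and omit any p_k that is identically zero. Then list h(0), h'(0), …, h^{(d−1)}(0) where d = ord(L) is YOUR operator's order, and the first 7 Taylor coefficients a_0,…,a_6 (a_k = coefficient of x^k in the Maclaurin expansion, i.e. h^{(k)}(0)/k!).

f: a_k = 0, -1, 1/2, -1/3, 1/4, -1/5, 1/6, …
g: a_k = 1, 1, 5, 9, 29, 65, 181, …
f+g: L₀ = lclm(L_f,L_g), ord ≤ 2+1.
L = (-74 - 562·x - 1120·x^2 - 1728·x^3 - 768·x^4)·Dx + (-52 - 576·x - 1636·x^2 - 3264·x^3 - 3488·x^4 - 1280·x^5)·Dx^2 + (11 + 41·x + 53·x^2 - 185·x^3 - 704·x^4 - 752·x^5 - 256·x^6)·Dx^3  (order 3).
h: a_k = 1, 0, 11/2, 26/3, 117/4, 324/5, 1087/6, …
ICs: h(0) = 1, h′(0) = 0, h′′(0) = 11.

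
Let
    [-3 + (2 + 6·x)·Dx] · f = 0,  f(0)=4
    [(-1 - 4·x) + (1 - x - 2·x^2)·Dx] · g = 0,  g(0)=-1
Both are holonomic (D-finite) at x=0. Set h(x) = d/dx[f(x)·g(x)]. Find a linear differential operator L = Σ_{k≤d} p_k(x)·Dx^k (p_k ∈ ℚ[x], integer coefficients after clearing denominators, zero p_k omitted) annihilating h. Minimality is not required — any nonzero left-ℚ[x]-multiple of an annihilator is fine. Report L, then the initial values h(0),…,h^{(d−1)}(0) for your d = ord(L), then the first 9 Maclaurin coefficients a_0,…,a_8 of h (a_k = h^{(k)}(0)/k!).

f: a_k = 4, 6, -9/2, 27/4, -405/32, 1701/64, -15309/256, 72171/512, -2814669/8192, …
g: a_k = -1, -1, -3, -5, -11, -21, -43, -85, -171, …
f·g: L₀ = L_f ⊗_s L_g, ord ≤ 1·1.
h₀' ⇒ L via d/dx closure of L₀.
L = (27 + 282·x + 663·x^2 + 660·x^3 + 540·x^4) + (-10 - 42·x - 30·x^2 + 98·x^3 + 312·x^4 + 216·x^5)·Dx  (order 1).
h: a_k = -10, -27, -483/4, -1747/8, -51735/64, -162093/128, -2420495/512, -6175875/1024, -436998015/16384, …
ICs: h(0) = -10.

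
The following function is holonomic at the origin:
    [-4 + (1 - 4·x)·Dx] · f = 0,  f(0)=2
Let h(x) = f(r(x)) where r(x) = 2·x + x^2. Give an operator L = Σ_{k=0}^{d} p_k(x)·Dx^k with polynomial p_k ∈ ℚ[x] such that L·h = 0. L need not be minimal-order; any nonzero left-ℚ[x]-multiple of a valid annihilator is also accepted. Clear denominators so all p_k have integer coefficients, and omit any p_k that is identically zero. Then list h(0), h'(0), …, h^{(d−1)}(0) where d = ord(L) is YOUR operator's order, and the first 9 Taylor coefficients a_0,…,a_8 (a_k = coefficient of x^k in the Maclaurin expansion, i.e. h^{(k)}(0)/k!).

f: a_k = 2, 8, 32, 128, 512, 2048, 8192, 32768, 131072, …
f∘r: x↦r, Dx↦Dx/r' in L_f ⇒ L₀.
L = (8 + 8·x) + (-1 + 8·x + 4·x^2)·Dx  (order 1).
h: a_k = 2, 16, 136, 1152, 9760, 82688, 700544, 5935104, 50283008, …
ICs: h(0) = 2.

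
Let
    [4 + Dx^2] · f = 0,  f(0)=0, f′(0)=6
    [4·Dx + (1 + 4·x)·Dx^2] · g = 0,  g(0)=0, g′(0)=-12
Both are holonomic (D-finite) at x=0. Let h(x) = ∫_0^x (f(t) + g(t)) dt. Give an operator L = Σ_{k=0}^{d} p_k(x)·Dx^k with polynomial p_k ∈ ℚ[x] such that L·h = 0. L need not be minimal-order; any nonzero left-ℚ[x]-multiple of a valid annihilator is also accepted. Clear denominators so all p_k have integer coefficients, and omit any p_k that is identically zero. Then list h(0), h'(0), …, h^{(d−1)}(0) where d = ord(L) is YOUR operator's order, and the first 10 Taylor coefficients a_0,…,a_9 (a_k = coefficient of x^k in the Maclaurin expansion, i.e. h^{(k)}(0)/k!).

f: a_k = 0, 6, 0, -4, 0, 4/5, 0, -8/105, 0, 4/945, …
g: a_k = 0, -12, 24, -64, 192, -3072/5, 2048, -49152/7, 24576, -262144/3, …
h₀=f+g: left-lcm gives L₀, ord ≤ 4.
∫: right-multiply L₀ by Dx.
L = (400 + 128·x + 256·x^2)·Dx^2 + (36 + 176·x + 192·x^2 + 256·x^3)·Dx^3 + (100 + 32·x + 64·x^2)·Dx^4 + (9 + 44·x + 48·x^2 + 64·x^3)·Dx^5  (order 5).
h: a_k = 0, 0, -3, 8, -17, 192/5, -1534/15, 2048/7, -92161/105, 8192/3, …
ICs: h(0) = 0, h′(0) = 0, h′′(0) = -6, h′′′(0) = 48, h′′′′(0) = -408.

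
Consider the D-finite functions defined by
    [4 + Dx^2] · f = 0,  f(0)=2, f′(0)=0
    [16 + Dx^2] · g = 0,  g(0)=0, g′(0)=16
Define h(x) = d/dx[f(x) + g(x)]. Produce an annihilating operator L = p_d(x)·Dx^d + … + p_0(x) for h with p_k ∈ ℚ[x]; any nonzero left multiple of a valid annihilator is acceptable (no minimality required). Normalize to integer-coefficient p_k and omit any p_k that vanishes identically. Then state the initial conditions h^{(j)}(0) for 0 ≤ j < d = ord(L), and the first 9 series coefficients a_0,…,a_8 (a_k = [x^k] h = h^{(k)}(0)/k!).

L = 64 + 20·Dx^2 + Dx^4  (order 4).
h: a_k = 16, -8, -128, 16/3, 512/3, -16/15, -4096/45, 32/315, 8192/315, …
ICs: h(0) = 16, h′(0) = -8, h′′(0) = -256, h′′′(0) = 32.

f: a_k = 2, 0, -4, 0, 4/3, 0, -8/45, 0, 4/315, …
g: a_k = 0, 16, 0, -128/3, 0, 512/15, 0, -4096/315, 0, …
Weyl lclm of L_f,L_g ⇒ L₀ (ord ≤ 4).
h₀' ⇒ L via d/dx closure of L₀.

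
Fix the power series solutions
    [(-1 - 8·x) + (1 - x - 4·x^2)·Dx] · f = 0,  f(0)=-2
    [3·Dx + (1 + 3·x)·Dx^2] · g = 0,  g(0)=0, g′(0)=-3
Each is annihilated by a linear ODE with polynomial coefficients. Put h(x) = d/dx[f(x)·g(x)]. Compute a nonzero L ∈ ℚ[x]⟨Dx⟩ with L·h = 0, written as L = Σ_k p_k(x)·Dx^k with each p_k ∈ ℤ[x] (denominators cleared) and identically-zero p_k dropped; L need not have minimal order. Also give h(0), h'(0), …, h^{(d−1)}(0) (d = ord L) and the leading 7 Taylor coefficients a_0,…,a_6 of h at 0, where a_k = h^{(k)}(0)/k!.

L = (444 + 2376·x + 5184·x^2) + (15 + 381·x + 2592·x^2 + 4032·x^3)·Dx + (-11 - 70·x - 19·x^2 + 468·x^3 + 576·x^4)·Dx^2  (order 2).
h: a_k = 6, -6, 117, -54, 2397/2, -1719/5, 21369/2, …
ICs: h(0) = 6, h′(0) = -6.

f: a_k = -2, -2, -10, -18, -58, -130, -362, …
g: a_k = 0, -3, 9/2, -9, 81/4, -243/5, 243/2, …
Sym-product of L_f,L_g gives L₀ (≤ ord 2).
h=h₀': d/dx-closure on L₀ ⇒ L.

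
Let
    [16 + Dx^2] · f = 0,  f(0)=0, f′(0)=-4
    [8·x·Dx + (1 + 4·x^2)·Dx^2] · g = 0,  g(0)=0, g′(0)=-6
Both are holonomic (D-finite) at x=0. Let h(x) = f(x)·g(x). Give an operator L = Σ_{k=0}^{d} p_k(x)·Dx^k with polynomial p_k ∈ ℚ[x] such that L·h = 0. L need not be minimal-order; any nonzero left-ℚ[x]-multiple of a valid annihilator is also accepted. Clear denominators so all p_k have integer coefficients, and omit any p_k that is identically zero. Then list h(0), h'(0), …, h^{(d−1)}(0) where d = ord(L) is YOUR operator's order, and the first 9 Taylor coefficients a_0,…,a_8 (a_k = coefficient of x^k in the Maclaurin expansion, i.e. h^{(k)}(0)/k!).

L = (2560 + 29696·x^2 + 118784·x^4 + 262144·x^6 + 262144·x^8) + (1536·x + 14336·x^3 + 49152·x^5 + 65536·x^7)·Dx + (240 + 3008·x^2 + 13824·x^4 + 32768·x^6 + 32768·x^8)·Dx^2 + (96·x + 896·x^3 + 3072·x^5 + 4096·x^7)·Dx^3 + (5 + 72·x^2 + 400·x^4 + 1024·x^6 + 1024·x^8)·Dx^4  (order 4).
h: a_k = 0, 0, 24, 0, -96, 0, 640/3, 0, -512, …
ICs: h(0) = 0, h′(0) = 0, h′′(0) = 48, h′′′(0) = 0.

f: a_k = 0, -4, 0, 32/3, 0, -128/15, 0, 1024/315, 0, …
g: a_k = 0, -6, 0, 8, 0, -96/5, 0, 384/7, 0, …
f·g: L₀ = L_f ⊗_s L_g, ord ≤ 2·2.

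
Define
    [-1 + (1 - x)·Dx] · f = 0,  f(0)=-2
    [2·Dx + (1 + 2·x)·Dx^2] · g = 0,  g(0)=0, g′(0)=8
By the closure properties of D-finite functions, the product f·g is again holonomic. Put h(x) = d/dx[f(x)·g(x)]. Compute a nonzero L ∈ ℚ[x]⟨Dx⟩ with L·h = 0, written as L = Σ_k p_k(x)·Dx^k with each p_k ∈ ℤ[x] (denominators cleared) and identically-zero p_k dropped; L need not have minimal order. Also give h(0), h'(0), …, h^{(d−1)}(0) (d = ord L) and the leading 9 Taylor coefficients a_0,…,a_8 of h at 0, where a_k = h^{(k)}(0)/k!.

f: a_k = -2, -2, -2, -2, -2, -2, -2, -2, -2, …
g: a_k = 0, 8, -8, 32/3, -16, 128/5, -128/3, 512/7, -128, …
Product ⇒ symmetric product L₀, ord ≤ 2.
Derive L from L₀ (diff closure).
L = 8 + (-1 + 10·x)·Dx + (-1 - x + 2·x^2)·Dx^2  (order 2).
h: a_k = -16, 0, -64, 128/3, -608/3, 1344/5, -3552/5, 43264/35, -94688/35, …
ICs: h(0) = -16, h′(0) = 0.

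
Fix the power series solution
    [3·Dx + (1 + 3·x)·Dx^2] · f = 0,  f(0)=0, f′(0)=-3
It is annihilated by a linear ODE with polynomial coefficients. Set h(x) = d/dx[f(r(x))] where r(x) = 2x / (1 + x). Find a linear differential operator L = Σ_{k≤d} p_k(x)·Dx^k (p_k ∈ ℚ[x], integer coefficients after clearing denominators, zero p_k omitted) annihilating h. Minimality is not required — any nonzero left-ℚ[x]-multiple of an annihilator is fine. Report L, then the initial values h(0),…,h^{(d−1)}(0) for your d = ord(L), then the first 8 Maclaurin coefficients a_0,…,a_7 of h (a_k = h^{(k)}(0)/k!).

f: a_k = 0, -3, 9/2, -9, 81/4, -243/5, 243/2, -2187/7, …
h₀=f(r): pull back L_f along r ⇒ L₀.
h=h₀': d/dx-closure on L₀ ⇒ L.
L = (8 + 14·x) + (1 + 8·x + 7·x^2)·Dx  (order 1).
h: a_k = -6, 48, -342, 2400, -16806, 117648, -823542, 5764800, …
ICs: h(0) = -6.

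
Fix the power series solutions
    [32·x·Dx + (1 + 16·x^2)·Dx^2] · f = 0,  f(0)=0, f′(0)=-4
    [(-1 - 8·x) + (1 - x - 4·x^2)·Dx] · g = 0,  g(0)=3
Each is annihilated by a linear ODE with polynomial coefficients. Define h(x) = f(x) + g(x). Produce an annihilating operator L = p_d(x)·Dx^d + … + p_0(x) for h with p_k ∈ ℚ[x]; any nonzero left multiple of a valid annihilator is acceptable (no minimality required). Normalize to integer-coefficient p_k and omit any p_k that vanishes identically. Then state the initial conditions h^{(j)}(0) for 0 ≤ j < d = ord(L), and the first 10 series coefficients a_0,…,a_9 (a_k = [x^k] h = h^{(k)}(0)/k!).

L = (160 - 640·x - 14848·x^2 - 36864·x^3 - 178176·x^4 - 98304·x^6)·Dx + (-43 - 336·x - 16·x^2 - 3072·x^3 - 35072·x^4 - 124928·x^5 - 12288·x^6 - 98304·x^7)·Dx^2 + (5 + 23·x + 272·x^2 + 16·x^3 + 2368·x^4 - 5888·x^5 - 12288·x^6 - 4096·x^7 - 16384·x^8)·Dx^3  (order 3).
h: a_k = 3, -1, 15, 145/3, 87, -49/5, 543, 25645/7, 3495, -183061/9, …
ICs: h(0) = 3, h′(0) = -1, h′′(0) = 30.

f: a_k = 0, -4, 0, 64/3, 0, -1024/5, 0, 16384/7, 0, -262144/9, …
g: a_k = 3, 3, 15, 27, 87, 195, 543, 1323, 3495, 8787, …
Weyl lclm of L_f,L_g ⇒ L₀ (ord ≤ 3).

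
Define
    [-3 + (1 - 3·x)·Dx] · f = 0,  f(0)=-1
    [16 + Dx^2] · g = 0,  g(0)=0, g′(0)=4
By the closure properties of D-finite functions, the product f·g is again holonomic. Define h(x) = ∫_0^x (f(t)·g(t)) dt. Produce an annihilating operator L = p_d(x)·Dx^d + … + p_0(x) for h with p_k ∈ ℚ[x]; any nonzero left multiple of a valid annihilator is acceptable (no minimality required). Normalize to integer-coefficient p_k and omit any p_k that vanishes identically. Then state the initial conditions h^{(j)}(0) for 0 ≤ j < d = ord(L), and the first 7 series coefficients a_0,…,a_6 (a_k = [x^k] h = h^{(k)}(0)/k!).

f: a_k = -1, -3, -9, -27, -81, -243, -729, …
g: a_k = 0, 4, 0, -32/3, 0, 128/15, 0, …
Product ⇒ symmetric product L₀, ord ≤ 2.
h=∫₀ˣh₀: take L = L₀·Dx.
L = (-16 + 48·x)·Dx + 6·Dx^2 + (-1 + 3·x)·Dx^3  (order 3).
h: a_k = 0, 0, -2, -4, -19/3, -76/5, -1774/45, …
ICs: h(0) = 0, h′(0) = 0, h′′(0) = -4.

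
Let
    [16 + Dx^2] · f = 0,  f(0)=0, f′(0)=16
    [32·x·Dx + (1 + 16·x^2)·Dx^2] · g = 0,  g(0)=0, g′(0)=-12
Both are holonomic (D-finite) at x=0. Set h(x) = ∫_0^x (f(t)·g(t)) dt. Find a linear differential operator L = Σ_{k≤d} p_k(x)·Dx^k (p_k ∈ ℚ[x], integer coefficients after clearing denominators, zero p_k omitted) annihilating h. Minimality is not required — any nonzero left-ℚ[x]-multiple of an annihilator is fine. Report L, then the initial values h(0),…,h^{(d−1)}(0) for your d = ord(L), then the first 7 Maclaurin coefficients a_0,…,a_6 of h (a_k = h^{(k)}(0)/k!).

f: a_k = 0, 16, 0, -128/3, 0, 512/15, 0, …
g: a_k = 0, -12, 0, 64, 0, -3072/5, 0, …
L₀ := L_f ⊗_s L_g (sym. prod.), ord ≤ 4.
∫: right-multiply L₀ by Dx.
L = (1280 + 53248·x^2 + 360448·x^4 + 2097152·x^6 + 8388608·x^8)·Dx + (1536·x + 40960·x^3 + 393216·x^5 + 2097152·x^7)·Dx^2 + (96 + 4096·x^2 + 36864·x^4 + 262144·x^6 + 1048576·x^8)·Dx^3 + (96·x + 2560·x^3 + 24576·x^5 + 131072·x^7)·Dx^4 + (1 + 48·x^2 + 896·x^4 + 8192·x^6 + 32768·x^8)·Dx^5  (order 5).
h: a_k = 0, 0, 0, -64, 0, 1536/5, 0, …
ICs: h(0) = 0, h′(0) = 0, h′′(0) = 0, h′′′(0) = -384, h′′′′(0) = 0.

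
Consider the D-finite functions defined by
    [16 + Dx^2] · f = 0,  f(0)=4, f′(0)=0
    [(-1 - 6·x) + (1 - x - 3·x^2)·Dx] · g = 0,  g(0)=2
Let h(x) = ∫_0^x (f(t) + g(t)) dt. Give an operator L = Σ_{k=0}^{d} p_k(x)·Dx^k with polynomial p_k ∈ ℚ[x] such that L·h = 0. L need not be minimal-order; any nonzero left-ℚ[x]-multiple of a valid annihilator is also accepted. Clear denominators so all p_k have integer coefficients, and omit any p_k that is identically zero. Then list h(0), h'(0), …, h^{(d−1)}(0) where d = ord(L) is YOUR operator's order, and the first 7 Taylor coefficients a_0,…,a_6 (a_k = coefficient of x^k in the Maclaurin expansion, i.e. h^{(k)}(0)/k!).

L = (-464 - 2816·x - 416·x^2 - 2112·x^3 - 5760·x^4 - 6912·x^5)·Dx + (192 - 304·x - 672·x^2 + 1312·x^3 + 1008·x^4 - 3456·x^5 - 3456·x^6)·Dx^2 + (-29 - 176·x - 26·x^2 - 132·x^3 - 360·x^4 - 432·x^5)·Dx^3 + (12 - 19·x - 42·x^2 + 82·x^3 + 63·x^4 - 216·x^5 - 216·x^6)·Dx^4  (order 4).
h: a_k = 0, 6, 1, -8, 7/2, 242/15, 40/3, …
ICs: h(0) = 0, h′(0) = 6, h′′(0) = 2, h′′′(0) = -48.

f: a_k = 4, 0, -32, 0, 128/3, 0, -1024/45, …
g: a_k = 2, 2, 8, 14, 38, 80, 194, …
Weyl lclm of L_f,L_g ⇒ L₀ (ord ≤ 3).
h=∫h₀ ⇒ L = L₀·Dx.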